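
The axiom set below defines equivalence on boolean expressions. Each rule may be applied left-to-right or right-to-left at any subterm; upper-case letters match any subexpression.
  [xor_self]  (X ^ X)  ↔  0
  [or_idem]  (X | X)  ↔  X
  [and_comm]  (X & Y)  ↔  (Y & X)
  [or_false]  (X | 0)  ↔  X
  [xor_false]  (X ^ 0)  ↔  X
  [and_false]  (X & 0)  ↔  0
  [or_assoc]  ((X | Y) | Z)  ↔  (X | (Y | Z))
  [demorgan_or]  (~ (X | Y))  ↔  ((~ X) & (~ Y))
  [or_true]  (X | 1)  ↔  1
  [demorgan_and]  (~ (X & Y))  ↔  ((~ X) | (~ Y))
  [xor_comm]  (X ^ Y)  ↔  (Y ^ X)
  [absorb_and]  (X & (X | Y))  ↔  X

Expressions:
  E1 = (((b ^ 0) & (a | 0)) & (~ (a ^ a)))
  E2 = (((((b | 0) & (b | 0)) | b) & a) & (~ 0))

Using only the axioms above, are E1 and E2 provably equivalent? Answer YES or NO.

1. [xor_false →] (b ^ 0)  →  b;  E1 = ((b & (a | 0)) & (~ (a ^ a)))
2. [or_false →] (a | 0)  →  a;  E1 = ((b & a) & (~ (a ^ a)))
3. [xor_self →] (a ^ a)  →  0;  E1 = ((b & a) & (~ 0))
4. [or_idem ←] b  →  (b | b);  E1 = (((b | b) & a) & (~ 0))
5. [absorb_and ←] b  →  (b & (b | 0));  E1 = ((((b & (b | 0)) | b) & a) & (~ 0))
6. [or_false ←] b  →  (b | 0);  this is E2

YES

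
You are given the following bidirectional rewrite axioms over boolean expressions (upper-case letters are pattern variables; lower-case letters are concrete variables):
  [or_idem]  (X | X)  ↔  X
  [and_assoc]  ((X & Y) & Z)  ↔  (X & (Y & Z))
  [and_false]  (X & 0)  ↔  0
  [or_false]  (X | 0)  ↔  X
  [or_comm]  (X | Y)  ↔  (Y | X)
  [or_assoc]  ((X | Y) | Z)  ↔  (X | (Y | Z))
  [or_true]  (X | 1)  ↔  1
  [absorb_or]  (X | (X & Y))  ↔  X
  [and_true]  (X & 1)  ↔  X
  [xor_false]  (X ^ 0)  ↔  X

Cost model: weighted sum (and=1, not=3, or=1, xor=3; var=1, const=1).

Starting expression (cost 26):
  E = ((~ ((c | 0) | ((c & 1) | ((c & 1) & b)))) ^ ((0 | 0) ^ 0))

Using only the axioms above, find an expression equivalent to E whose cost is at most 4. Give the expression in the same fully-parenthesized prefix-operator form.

(~ c)   [cost 4]

step 1: absorb_or (→) rewrites ((c & 1) | ((c & 1) & b)) into (c & 1), now ((~ ((c | 0) | (c & 1))) ^ ((0 | 0) ^ 0))
step 2: or_false (→) rewrites (c | 0) into c, now ((~ (c | (c & 1))) ^ ((0 | 0) ^ 0))
step 3: and_true (→) rewrites (c & 1) into c, now ((~ (c | c)) ^ ((0 | 0) ^ 0))
step 4: or_false (→) rewrites (0 | 0) into 0, now ((~ (c | c)) ^ (0 ^ 0))
step 5: or_idem (→) rewrites (c | c) into c, now ((~ c) ^ (0 ^ 0))
step 6: xor_false (→) rewrites (0 ^ 0) into 0, now ((~ c) ^ 0)
step 7: xor_false (→) rewrites ((~ c) ^ 0) into (~ c), reaching cost 4 (bound 4)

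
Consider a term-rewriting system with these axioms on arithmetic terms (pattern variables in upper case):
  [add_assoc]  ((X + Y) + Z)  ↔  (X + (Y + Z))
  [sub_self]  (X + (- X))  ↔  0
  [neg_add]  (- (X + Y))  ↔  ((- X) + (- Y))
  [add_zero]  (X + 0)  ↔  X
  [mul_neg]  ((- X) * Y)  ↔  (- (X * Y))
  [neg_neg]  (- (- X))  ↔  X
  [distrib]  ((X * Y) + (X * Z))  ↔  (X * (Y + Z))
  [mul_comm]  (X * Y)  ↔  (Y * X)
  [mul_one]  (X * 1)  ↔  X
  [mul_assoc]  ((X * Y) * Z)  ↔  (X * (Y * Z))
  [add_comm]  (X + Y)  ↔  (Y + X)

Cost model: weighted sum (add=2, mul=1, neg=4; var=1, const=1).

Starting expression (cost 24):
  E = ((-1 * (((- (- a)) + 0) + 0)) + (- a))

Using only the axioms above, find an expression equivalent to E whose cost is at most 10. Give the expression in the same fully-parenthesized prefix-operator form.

1. [add_zero →] (((- (- a)) + 0) + 0)  →  ((- (- a)) + 0);  E = ((-1 * ((- (- a)) + 0)) + (- a))
2. [neg_neg →] (- (- a))  →  a;  E = ((-1 * (a + 0)) + (- a))
3. [add_zero →] (a + 0)  →  a;  cost 10 ≤ 10, done

((-1 * a) + (- a))   [cost 10]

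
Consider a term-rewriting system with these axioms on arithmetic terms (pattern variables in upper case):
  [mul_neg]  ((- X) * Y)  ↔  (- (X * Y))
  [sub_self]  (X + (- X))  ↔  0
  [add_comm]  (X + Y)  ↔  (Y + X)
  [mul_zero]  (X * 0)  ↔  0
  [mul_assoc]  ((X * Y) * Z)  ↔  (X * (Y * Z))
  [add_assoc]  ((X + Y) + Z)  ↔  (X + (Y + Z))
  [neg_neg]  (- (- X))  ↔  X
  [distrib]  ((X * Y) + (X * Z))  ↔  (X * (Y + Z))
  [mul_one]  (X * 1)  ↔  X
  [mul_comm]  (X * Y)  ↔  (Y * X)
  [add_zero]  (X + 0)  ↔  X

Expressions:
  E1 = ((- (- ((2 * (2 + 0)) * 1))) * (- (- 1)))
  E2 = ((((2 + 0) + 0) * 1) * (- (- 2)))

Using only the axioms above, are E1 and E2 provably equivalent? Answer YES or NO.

YES

step 1: neg_neg (→) rewrites (- (- ((2 * (2 + 0)) * 1))) into ((2 * (2 + 0)) * 1), now (((2 * (2 + 0)) * 1) * (- (- 1)))
step 2: neg_neg (→) rewrites (- (- 1)) into 1, now (((2 * (2 + 0)) * 1) * 1)
step 3: mul_one (→) rewrites ((2 * (2 + 0)) * 1) into (2 * (2 + 0)), now ((2 * (2 + 0)) * 1)
step 4: mul_one (→) rewrites ((2 * (2 + 0)) * 1) into (2 * (2 + 0))
step 5: mul_comm (→) rewrites (2 * (2 + 0)) into ((2 + 0) * 2)
step 6: add_zero (←) rewrites (2 + 0) into ((2 + 0) + 0), now (((2 + 0) + 0) * 2)
step 7: neg_neg (←) rewrites 2 into (- (- 2)), now (((2 + 0) + 0) * (- (- 2)))
step 8: mul_one (←) rewrites ((2 + 0) + 0) into (((2 + 0) + 0) * 1), which is E2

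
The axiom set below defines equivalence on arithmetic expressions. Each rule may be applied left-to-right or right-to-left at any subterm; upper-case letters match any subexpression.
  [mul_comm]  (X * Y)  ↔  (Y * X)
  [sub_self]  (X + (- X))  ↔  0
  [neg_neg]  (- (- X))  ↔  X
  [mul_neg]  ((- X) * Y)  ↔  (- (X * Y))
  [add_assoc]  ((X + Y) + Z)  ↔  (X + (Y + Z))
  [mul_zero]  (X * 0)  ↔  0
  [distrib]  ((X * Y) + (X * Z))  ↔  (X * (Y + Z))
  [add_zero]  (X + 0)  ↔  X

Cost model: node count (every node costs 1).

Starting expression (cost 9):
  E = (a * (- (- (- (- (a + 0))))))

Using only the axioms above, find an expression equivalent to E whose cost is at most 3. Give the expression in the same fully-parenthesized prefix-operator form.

step 1: neg_neg (→) rewrites (- (- (a + 0))) into (a + 0), now (a * (- (- (a + 0))))
step 2: neg_neg (→) rewrites (- (- (a + 0))) into (a + 0), now (a * (a + 0))
step 3: add_zero (→) rewrites (a + 0) into a, reaching cost 3 (bound 3)

(a * a)   [cost 3]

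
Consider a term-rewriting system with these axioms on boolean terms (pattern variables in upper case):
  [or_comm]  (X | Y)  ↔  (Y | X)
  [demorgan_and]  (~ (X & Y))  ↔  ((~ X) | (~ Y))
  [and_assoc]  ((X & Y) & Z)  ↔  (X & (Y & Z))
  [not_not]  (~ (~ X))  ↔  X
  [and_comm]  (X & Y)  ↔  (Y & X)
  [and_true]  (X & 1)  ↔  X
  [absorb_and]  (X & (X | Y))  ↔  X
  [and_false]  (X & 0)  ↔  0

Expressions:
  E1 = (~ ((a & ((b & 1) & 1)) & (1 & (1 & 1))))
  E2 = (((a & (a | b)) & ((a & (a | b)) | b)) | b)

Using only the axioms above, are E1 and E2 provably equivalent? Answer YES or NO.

NO

Every axiom is a valid identity, so a rewrite proof would force E1 and E2 to agree under every assignment.
At a=0, b=0: E1 = 1 but E2 = 0; they differ, so no derivation exists.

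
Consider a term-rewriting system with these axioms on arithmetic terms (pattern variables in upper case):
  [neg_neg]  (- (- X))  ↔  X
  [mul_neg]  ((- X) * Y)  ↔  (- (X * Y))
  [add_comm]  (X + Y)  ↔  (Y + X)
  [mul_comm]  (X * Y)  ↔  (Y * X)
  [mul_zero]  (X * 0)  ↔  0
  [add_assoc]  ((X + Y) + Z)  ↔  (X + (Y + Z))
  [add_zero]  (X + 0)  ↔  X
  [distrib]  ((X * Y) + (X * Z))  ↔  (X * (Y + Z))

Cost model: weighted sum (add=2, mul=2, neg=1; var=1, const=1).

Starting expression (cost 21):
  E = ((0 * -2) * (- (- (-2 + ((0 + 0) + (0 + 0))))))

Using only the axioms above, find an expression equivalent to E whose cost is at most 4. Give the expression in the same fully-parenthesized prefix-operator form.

(-2 * 0)   [cost 4]

1. [neg_neg →] (- (- (-2 + ((0 + 0) + (0 + 0)))))  →  (-2 + ((0 + 0) + (0 + 0)));  E = ((0 * -2) * (-2 + ((0 + 0) + (0 + 0))))
2. [add_zero →] (0 + 0)  →  0;  E = ((0 * -2) * (-2 + ((0 + 0) + 0)))
3. [add_zero →] ((0 + 0) + 0)  →  (0 + 0);  E = ((0 * -2) * (-2 + (0 + 0)))
4. [add_zero →] (0 + 0)  →  0;  E = ((0 * -2) * (-2 + 0))
5. [add_zero →] (-2 + 0)  →  -2;  E = ((0 * -2) * -2)
6. [mul_comm →] (0 * -2)  →  (-2 * 0);  E = ((-2 * 0) * -2)
7. [mul_comm →] ((-2 * 0) * -2)  →  (-2 * (-2 * 0))
8. [mul_zero →] (-2 * 0)  →  0;  cost 4 ≤ 4, done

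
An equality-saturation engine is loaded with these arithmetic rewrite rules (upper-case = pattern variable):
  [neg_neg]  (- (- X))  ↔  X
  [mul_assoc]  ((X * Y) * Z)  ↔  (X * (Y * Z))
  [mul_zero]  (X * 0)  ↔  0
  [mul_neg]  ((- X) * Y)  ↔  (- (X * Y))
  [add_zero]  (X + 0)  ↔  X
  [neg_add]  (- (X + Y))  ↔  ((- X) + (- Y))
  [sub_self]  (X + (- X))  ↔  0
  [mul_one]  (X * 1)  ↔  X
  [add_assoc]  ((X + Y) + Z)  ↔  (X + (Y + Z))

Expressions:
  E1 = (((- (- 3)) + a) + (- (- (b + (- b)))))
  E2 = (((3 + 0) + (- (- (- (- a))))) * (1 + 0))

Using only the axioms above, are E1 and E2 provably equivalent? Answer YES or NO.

1. [sub_self →] (b + (- b))  →  0;  E1 = (((- (- 3)) + a) + (- (- 0)))
2. [neg_neg →] (- (- 0))  →  0;  E1 = (((- (- 3)) + a) + 0)
3. [neg_neg →] (- (- 3))  →  3;  E1 = ((3 + a) + 0)
4. [add_zero →] ((3 + a) + 0)  →  (3 + a)
5. [neg_neg ←] a  →  (- (- a));  E1 = (3 + (- (- a)))
6. [add_zero ←] 3  →  (3 + 0);  E1 = ((3 + 0) + (- (- a)))
7. [mul_one ←] ((3 + 0) + (- (- a)))  →  (((3 + 0) + (- (- a))) * 1)
8. [add_zero ←] 1  →  (1 + 0);  E1 = (((3 + 0) + (- (- a))) * (1 + 0))
9. [neg_neg ←] (- (- a))  →  (- (- (- (- a))));  this is E2

YES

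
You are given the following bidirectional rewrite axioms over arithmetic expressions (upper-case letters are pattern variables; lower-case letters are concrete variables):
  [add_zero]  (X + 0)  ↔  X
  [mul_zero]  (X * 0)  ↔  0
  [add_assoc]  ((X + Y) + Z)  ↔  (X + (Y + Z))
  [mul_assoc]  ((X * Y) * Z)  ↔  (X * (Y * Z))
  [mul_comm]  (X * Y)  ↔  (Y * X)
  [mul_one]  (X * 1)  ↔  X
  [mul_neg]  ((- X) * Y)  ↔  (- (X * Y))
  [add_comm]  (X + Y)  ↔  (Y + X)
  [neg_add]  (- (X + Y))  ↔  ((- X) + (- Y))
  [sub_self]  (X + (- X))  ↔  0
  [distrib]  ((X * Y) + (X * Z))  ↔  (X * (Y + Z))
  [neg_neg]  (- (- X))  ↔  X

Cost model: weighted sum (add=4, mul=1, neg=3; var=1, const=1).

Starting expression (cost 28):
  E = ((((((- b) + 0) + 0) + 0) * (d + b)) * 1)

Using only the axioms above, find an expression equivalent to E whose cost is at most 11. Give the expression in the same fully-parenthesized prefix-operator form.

((- b) * (d + b))   [cost 11]

step 1: add_zero (→) rewrites ((((- b) + 0) + 0) + 0) into (((- b) + 0) + 0), now (((((- b) + 0) + 0) * (d + b)) * 1)
step 2: mul_one (→) rewrites (((((- b) + 0) + 0) * (d + b)) * 1) into ((((- b) + 0) + 0) * (d + b))
step 3: add_zero (→) rewrites ((- b) + 0) into (- b), now (((- b) + 0) * (d + b))
step 4: add_zero (→) rewrites ((- b) + 0) into (- b), reaching cost 11 (bound 11)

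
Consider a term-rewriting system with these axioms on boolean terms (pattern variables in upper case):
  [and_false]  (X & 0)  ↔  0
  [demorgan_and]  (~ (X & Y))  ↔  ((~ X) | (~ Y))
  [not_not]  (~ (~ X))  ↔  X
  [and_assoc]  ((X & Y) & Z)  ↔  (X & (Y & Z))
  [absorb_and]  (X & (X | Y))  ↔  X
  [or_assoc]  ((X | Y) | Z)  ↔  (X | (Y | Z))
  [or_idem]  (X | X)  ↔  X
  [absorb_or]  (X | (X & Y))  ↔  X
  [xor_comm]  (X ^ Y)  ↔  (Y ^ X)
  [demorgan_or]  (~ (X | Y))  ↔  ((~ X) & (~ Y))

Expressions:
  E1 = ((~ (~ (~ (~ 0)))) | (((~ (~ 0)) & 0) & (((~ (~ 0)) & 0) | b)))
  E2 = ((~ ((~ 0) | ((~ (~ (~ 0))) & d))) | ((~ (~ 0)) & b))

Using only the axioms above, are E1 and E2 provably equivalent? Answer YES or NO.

(1) (((~ (~ 0)) & 0) & (((~ (~ 0)) & 0) | b))  =[absorb_and →]=  ((~ (~ 0)) & 0)    ⊢ ((~ (~ (~ (~ 0)))) | ((~ (~ 0)) & 0))
(2) (~ (~ 0))  =[not_not →]=  0    ⊢ ((~ (~ 0)) | ((~ (~ 0)) & 0))
(3) ((~ (~ 0)) | ((~ (~ 0)) & 0))  =[absorb_or →]=  (~ (~ 0))
(4) (~ (~ 0))  =[absorb_or ←]=  ((~ (~ 0)) | ((~ (~ 0)) & b))
(5) (~ 0)  =[absorb_or ←]=  ((~ 0) | ((~ 0) & d))    ⊢ ((~ ((~ 0) | ((~ 0) & d))) | ((~ (~ 0)) & b))
(6) 0  =[not_not ←]=  (~ (~ 0))    ⊢ E2

YES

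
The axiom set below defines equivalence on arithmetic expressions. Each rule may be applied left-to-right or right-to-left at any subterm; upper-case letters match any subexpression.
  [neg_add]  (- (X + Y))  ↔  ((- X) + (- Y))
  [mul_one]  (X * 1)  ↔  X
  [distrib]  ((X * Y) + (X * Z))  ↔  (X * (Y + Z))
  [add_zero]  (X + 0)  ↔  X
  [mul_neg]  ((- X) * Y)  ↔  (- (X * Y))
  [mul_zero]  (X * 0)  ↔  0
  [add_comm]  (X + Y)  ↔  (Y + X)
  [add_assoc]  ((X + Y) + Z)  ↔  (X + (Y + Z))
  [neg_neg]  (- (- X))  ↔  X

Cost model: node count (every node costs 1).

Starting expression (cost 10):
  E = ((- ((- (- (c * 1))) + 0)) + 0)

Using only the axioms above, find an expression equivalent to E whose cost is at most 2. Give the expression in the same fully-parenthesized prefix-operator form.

(- c)   [cost 2]

1. [add_zero →] ((- ((- (- (c * 1))) + 0)) + 0)  →  (- ((- (- (c * 1))) + 0))
2. [add_zero →] ((- (- (c * 1))) + 0)  →  (- (- (c * 1)));  E = (- (- (- (c * 1))))
3. [mul_one →] (c * 1)  →  c;  E = (- (- (- c)))
4. [neg_neg →] (- (- (- c)))  →  (- c);  cost 2 ≤ 2, done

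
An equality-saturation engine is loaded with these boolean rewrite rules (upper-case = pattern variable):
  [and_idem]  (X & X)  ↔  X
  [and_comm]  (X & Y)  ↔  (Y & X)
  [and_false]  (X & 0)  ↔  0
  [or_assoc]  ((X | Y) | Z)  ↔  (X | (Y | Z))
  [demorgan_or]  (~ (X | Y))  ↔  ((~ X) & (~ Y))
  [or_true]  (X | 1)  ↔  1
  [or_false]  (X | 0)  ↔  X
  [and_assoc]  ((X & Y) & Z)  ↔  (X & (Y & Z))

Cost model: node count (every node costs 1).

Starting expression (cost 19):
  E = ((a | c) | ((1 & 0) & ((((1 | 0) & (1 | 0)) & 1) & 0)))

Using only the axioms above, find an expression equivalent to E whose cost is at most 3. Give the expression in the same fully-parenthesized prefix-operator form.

(a | c)   [cost 3]

step 1: and_idem (→) rewrites ((1 | 0) & (1 | 0)) into (1 | 0), now ((a | c) | ((1 & 0) & (((1 | 0) & 1) & 0)))
step 2: or_false (→) rewrites (1 | 0) into 1, now ((a | c) | ((1 & 0) & ((1 & 1) & 0)))
step 3: and_idem (→) rewrites (1 & 1) into 1, now ((a | c) | ((1 & 0) & (1 & 0)))
step 4: and_idem (→) rewrites ((1 & 0) & (1 & 0)) into (1 & 0), now ((a | c) | (1 & 0))
step 5: and_false (→) rewrites (1 & 0) into 0, now ((a | c) | 0)
step 6: or_false (→) rewrites ((a | c) | 0) into (a | c), reaching cost 3 (bound 3)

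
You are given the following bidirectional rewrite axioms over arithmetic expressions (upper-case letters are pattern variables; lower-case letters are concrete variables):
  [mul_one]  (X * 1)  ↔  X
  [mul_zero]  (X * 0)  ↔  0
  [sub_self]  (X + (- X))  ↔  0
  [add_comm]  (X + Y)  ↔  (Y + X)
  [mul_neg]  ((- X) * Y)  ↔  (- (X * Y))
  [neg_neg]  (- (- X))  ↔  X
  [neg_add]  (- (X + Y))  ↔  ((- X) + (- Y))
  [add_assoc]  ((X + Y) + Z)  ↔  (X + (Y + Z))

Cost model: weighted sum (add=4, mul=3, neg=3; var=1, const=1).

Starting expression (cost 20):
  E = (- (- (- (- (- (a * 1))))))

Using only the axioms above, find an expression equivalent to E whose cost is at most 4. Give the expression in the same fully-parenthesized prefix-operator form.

(- a)   [cost 4]

(1) (- (- (- (a * 1))))  =[neg_neg →]=  (- (a * 1))    ⊢ (- (- (- (a * 1))))
(2) (a * 1)  =[mul_one →]=  a    ⊢ (- (- (- a)))
(3) (- (- (- a)))  =[neg_neg →]=  (- a)    ⊢ cost 4, within 4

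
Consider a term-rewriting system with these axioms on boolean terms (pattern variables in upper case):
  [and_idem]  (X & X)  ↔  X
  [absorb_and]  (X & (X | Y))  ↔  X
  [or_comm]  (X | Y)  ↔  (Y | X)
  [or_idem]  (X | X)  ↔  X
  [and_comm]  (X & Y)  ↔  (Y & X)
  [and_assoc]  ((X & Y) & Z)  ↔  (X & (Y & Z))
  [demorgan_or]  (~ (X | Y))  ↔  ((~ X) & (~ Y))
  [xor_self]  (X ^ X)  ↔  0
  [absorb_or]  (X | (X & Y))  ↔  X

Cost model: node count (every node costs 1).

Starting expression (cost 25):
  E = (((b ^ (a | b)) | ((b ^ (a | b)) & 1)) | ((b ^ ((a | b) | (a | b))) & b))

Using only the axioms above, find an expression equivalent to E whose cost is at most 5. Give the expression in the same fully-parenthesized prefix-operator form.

(1) ((a | b) | (a | b))  =[or_idem →]=  (a | b)    ⊢ (((b ^ (a | b)) | ((b ^ (a | b)) & 1)) | ((b ^ (a | b)) & b))
(2) ((b ^ (a | b)) | ((b ^ (a | b)) & 1))  =[absorb_or →]=  (b ^ (a | b))    ⊢ ((b ^ (a | b)) | ((b ^ (a | b)) & b))
(3) ((b ^ (a | b)) | ((b ^ (a | b)) & b))  =[absorb_or →]=  (b ^ (a | b))    ⊢ cost 5, within 5

(b ^ (a | b))   [cost 5]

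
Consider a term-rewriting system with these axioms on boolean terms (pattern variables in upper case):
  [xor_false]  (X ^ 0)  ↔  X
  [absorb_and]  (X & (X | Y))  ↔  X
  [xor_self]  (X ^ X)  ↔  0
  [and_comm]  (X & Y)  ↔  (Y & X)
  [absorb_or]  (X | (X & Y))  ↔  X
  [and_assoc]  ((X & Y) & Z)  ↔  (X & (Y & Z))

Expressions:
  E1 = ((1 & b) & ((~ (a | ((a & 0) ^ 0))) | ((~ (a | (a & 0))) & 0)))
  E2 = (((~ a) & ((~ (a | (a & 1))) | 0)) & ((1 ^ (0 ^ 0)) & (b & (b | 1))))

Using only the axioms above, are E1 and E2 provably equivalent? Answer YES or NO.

step 1: xor_false (→) rewrites ((a & 0) ^ 0) into (a & 0), now ((1 & b) & ((~ (a | (a & 0))) | ((~ (a | (a & 0))) & 0)))
step 2: absorb_or (→) rewrites ((~ (a | (a & 0))) | ((~ (a | (a & 0))) & 0)) into (~ (a | (a & 0))), now ((1 & b) & (~ (a | (a & 0))))
step 3: absorb_or (→) rewrites (a | (a & 0)) into a, now ((1 & b) & (~ a))
step 4: and_comm (→) rewrites ((1 & b) & (~ a)) into ((~ a) & (1 & b))
step 5: xor_false (←) rewrites 1 into (1 ^ 0), now ((~ a) & ((1 ^ 0) & b))
step 6: absorb_and (←) rewrites b into (b & (b | 1)), now ((~ a) & ((1 ^ 0) & (b & (b | 1))))
step 7: xor_false (←) rewrites 0 into (0 ^ 0), now ((~ a) & ((1 ^ (0 ^ 0)) & (b & (b | 1))))
step 8: absorb_and (←) rewrites (~ a) into ((~ a) & ((~ a) | 0)), now (((~ a) & ((~ a) | 0)) & ((1 ^ (0 ^ 0)) & (b & (b | 1))))
step 9: absorb_or (←) rewrites a into (a | (a & 1)), which is E2

YES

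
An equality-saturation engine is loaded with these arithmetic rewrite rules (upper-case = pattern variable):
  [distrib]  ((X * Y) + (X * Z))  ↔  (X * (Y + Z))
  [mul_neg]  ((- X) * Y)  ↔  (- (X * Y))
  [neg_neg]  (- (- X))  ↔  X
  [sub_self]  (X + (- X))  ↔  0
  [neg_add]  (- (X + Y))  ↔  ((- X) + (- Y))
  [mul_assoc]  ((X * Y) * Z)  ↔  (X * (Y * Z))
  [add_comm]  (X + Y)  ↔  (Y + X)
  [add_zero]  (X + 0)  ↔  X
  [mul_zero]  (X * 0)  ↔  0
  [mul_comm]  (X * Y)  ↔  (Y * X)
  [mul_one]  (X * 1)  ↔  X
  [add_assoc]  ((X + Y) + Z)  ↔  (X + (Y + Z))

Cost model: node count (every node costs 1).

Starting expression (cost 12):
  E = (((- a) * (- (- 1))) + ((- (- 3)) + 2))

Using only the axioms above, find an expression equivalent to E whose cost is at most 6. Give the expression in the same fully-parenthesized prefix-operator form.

((- a) + (3 + 2))   [cost 6]

step 1: neg_neg (→) rewrites (- (- 3)) into 3, now (((- a) * (- (- 1))) + (3 + 2))
step 2: neg_neg (→) rewrites (- (- 1)) into 1, now (((- a) * 1) + (3 + 2))
step 3: mul_one (→) rewrites ((- a) * 1) into (- a), reaching cost 6 (bound 6)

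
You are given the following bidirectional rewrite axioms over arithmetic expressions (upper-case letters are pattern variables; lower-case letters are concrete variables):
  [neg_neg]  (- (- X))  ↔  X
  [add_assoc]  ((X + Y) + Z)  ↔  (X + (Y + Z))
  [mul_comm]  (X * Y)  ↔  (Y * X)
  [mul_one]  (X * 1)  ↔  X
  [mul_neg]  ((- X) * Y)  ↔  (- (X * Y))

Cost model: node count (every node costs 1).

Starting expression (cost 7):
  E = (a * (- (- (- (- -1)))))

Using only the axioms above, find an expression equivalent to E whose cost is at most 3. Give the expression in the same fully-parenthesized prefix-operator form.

(1) (- (- -1))  =[neg_neg →]=  -1    ⊢ (a * (- (- -1)))
(2) (a * (- (- -1)))  =[mul_comm →]=  ((- (- -1)) * a)
(3) (- (- -1))  =[neg_neg →]=  -1    ⊢ cost 3, within 3

(-1 * a)   [cost 3]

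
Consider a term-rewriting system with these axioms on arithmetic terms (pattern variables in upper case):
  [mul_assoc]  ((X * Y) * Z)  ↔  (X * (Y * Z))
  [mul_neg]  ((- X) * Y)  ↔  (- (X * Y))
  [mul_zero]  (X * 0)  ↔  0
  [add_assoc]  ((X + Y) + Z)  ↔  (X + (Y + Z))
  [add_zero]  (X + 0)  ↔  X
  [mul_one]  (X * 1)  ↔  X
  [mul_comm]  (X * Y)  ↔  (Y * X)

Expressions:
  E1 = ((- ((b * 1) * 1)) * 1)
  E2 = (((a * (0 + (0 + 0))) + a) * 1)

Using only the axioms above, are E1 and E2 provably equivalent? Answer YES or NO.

NO

The axioms are sound identities: if E1 ↔* E2 then E1 and E2 evaluate identically under any assignment.
Under a=0, b=1: E1 evaluates to -1, E2 to 0. Distinct ⇒ no rewrite sequence connects them.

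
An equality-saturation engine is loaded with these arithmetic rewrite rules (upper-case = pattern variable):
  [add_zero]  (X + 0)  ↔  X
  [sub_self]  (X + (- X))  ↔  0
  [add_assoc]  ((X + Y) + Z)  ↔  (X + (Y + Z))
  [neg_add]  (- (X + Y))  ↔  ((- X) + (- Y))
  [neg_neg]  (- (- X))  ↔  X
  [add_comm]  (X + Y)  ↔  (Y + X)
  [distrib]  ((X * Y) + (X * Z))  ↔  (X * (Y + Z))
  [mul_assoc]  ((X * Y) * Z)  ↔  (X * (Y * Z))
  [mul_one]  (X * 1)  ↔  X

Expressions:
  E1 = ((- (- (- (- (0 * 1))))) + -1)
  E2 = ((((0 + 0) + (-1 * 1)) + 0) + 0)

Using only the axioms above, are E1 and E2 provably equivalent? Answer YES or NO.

YES

step 1: neg_neg (→) rewrites (- (- (0 * 1))) into (0 * 1), now ((- (- (0 * 1))) + -1)
step 2: mul_one (→) rewrites (0 * 1) into 0, now ((- (- 0)) + -1)
step 3: neg_neg (→) rewrites (- (- 0)) into 0, now (0 + -1)
step 4: add_zero (←) rewrites (0 + -1) into ((0 + -1) + 0)
step 5: mul_one (←) rewrites -1 into (-1 * 1), now ((0 + (-1 * 1)) + 0)
step 6: add_zero (←) rewrites 0 into (0 + 0), now (((0 + 0) + (-1 * 1)) + 0)
step 7: add_zero (←) rewrites ((0 + 0) + (-1 * 1)) into (((0 + 0) + (-1 * 1)) + 0), which is E2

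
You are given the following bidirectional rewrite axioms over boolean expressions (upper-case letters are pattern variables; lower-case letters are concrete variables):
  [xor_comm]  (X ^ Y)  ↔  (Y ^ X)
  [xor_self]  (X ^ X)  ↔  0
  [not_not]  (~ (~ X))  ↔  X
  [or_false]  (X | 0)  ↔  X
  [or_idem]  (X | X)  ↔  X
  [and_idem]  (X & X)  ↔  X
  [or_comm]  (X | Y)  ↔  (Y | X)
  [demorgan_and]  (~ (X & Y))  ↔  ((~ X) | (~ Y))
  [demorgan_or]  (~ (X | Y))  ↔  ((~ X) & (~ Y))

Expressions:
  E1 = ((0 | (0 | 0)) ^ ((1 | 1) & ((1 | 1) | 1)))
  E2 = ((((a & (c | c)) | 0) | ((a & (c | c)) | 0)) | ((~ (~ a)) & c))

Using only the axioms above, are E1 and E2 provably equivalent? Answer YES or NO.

Every axiom is a valid identity, so a rewrite proof would force E1 and E2 to agree under every assignment.
At a=0, c=0: E1 = 1 but E2 = 0; they differ, so no derivation exists.

NO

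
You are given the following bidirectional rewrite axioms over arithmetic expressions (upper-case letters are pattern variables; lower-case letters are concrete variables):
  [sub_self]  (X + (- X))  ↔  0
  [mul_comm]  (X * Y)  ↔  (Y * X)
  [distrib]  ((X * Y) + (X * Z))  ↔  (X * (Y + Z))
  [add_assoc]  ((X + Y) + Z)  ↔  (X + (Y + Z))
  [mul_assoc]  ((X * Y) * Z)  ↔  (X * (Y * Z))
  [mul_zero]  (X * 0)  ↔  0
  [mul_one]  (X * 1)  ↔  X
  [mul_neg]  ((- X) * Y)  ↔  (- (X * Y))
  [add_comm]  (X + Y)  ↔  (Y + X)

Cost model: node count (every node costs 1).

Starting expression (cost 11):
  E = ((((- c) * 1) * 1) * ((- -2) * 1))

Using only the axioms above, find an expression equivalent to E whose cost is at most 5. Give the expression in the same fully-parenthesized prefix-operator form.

(1) ((- c) * 1)  =[mul_one →]=  (- c)    ⊢ (((- c) * 1) * ((- -2) * 1))
(2) (((- c) * 1) * ((- -2) * 1))  =[mul_comm →]=  (((- -2) * 1) * ((- c) * 1))
(3) ((- c) * 1)  =[mul_one →]=  (- c)    ⊢ (((- -2) * 1) * (- c))
(4) ((- -2) * 1)  =[mul_one →]=  (- -2)    ⊢ cost 5, within 5

((- -2) * (- c))   [cost 5]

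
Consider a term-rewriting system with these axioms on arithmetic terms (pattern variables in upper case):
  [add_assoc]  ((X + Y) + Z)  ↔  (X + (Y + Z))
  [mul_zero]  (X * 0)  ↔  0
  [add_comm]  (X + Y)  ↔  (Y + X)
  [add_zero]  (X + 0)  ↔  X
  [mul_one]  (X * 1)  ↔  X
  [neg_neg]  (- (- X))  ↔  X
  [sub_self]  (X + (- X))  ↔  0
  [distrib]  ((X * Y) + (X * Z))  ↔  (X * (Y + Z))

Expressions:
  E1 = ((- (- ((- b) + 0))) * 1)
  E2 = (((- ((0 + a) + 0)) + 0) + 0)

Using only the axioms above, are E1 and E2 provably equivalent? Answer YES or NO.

All listed rules preserve value, hence provable equivalence implies equal values everywhere; look for a separating assignment.
a=0, b=1 gives E1 ↦ -1, E2 ↦ 0; values differ ⇒ not provably equivalent.

NO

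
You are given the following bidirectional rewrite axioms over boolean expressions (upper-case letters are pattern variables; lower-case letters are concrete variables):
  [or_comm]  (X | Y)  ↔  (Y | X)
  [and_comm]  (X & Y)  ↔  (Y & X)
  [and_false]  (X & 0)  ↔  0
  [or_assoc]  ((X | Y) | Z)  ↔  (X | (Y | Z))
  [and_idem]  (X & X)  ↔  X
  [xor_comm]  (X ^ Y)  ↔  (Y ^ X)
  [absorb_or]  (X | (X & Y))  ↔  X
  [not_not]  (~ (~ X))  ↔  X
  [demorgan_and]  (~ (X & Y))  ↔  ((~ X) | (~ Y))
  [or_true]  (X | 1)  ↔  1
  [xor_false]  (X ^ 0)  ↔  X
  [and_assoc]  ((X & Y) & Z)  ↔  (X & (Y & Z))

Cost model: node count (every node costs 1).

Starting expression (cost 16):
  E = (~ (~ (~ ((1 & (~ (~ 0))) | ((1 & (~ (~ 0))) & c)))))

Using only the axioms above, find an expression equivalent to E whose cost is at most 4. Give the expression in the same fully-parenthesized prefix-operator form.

(~ (1 & 0))   [cost 4]

(1) ((1 & (~ (~ 0))) | ((1 & (~ (~ 0))) & c))  =[absorb_or →]=  (1 & (~ (~ 0)))    ⊢ (~ (~ (~ (1 & (~ (~ 0))))))
(2) (~ (~ (1 & (~ (~ 0)))))  =[not_not →]=  (1 & (~ (~ 0)))    ⊢ (~ (1 & (~ (~ 0))))
(3) (~ (~ 0))  =[not_not →]=  0    ⊢ cost 4, within 4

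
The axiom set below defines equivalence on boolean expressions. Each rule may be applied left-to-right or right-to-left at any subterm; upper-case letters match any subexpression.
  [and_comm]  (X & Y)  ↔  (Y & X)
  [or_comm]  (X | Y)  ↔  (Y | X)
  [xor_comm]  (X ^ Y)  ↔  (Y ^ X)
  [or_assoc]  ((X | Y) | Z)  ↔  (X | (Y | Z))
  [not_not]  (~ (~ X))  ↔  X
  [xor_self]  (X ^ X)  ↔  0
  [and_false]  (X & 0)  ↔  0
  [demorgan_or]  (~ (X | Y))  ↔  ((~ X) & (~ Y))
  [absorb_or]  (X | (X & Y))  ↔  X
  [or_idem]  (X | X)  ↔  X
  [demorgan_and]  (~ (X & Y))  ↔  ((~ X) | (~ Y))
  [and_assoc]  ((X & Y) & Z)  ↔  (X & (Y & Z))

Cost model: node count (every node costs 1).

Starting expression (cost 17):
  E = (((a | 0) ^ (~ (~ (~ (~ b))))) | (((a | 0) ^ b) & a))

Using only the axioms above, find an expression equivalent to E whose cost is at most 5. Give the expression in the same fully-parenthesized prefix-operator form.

((a | 0) ^ b)   [cost 5]

step 1: not_not (→) rewrites (~ (~ b)) into b, now (((a | 0) ^ (~ (~ b))) | (((a | 0) ^ b) & a))
step 2: not_not (→) rewrites (~ (~ b)) into b, now (((a | 0) ^ b) | (((a | 0) ^ b) & a))
step 3: absorb_or (→) rewrites (((a | 0) ^ b) | (((a | 0) ^ b) & a)) into ((a | 0) ^ b), reaching cost 5 (bound 5)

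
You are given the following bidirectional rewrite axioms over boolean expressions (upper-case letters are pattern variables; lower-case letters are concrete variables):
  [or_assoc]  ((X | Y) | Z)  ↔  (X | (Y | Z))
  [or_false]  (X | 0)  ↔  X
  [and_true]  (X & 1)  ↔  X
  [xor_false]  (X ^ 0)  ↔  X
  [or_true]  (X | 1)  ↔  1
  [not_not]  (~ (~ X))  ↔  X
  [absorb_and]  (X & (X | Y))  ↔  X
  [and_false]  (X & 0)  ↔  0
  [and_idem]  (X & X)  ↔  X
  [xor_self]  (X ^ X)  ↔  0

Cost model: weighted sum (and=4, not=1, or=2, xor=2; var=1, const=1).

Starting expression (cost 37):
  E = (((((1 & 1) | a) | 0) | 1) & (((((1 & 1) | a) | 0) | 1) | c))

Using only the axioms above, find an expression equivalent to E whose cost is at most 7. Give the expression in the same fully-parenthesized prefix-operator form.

((1 | a) | 1)   [cost 7]

step 1: absorb_and (→) rewrites (((((1 & 1) | a) | 0) | 1) & (((((1 & 1) | a) | 0) | 1) | c)) into ((((1 & 1) | a) | 0) | 1)
step 2: and_true (→) rewrites (1 & 1) into 1, now (((1 | a) | 0) | 1)
step 3: or_false (→) rewrites ((1 | a) | 0) into (1 | a), reaching cost 7 (bound 7)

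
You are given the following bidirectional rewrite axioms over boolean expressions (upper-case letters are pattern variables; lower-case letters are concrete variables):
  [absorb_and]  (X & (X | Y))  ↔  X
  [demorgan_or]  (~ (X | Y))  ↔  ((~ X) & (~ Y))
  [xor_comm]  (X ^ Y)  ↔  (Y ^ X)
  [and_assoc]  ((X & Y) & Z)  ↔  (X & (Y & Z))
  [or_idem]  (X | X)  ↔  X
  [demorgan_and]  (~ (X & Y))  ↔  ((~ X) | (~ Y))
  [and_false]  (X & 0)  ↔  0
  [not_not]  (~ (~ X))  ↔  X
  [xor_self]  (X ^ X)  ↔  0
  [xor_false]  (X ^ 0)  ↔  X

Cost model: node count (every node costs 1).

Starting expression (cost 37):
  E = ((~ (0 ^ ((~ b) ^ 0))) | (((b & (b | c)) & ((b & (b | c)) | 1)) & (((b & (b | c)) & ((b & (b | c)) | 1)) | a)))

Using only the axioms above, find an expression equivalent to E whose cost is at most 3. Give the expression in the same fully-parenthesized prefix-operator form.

(b | b)   [cost 3]

1. [absorb_and →] (((b & (b | c)) & ((b & (b | c)) | 1)) & (((b & (b | c)) & ((b & (b | c)) | 1)) | a))  →  ((b & (b | c)) & ((b & (b | c)) | 1));  E = ((~ (0 ^ ((~ b) ^ 0))) | ((b & (b | c)) & ((b & (b | c)) | 1)))
2. [absorb_and →] ((b & (b | c)) & ((b & (b | c)) | 1))  →  (b & (b | c));  E = ((~ (0 ^ ((~ b) ^ 0))) | (b & (b | c)))
3. [absorb_and →] (b & (b | c))  →  b;  E = ((~ (0 ^ ((~ b) ^ 0))) | b)
4. [xor_comm →] (0 ^ ((~ b) ^ 0))  →  (((~ b) ^ 0) ^ 0);  E = ((~ (((~ b) ^ 0) ^ 0)) | b)
5. [xor_false →] ((~ b) ^ 0)  →  (~ b);  E = ((~ ((~ b) ^ 0)) | b)
6. [xor_false →] ((~ b) ^ 0)  →  (~ b);  E = ((~ (~ b)) | b)
7. [not_not →] (~ (~ b))  →  b;  cost 3 ≤ 3, done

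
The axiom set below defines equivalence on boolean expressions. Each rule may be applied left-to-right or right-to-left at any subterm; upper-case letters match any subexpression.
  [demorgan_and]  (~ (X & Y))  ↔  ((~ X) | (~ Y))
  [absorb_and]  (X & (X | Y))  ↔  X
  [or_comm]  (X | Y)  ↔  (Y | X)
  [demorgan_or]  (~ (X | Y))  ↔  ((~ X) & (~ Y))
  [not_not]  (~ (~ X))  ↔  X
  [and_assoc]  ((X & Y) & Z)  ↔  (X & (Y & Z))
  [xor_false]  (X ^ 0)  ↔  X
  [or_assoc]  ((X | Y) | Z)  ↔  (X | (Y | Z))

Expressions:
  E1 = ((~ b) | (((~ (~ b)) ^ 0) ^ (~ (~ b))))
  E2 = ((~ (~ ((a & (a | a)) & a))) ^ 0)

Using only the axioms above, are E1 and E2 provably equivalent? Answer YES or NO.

NO

The axioms are sound identities: if E1 ↔* E2 then E1 and E2 evaluate identically under any assignment.
Under a=0, b=0: E1 evaluates to 1, E2 to 0. Distinct ⇒ no rewrite sequence connects them.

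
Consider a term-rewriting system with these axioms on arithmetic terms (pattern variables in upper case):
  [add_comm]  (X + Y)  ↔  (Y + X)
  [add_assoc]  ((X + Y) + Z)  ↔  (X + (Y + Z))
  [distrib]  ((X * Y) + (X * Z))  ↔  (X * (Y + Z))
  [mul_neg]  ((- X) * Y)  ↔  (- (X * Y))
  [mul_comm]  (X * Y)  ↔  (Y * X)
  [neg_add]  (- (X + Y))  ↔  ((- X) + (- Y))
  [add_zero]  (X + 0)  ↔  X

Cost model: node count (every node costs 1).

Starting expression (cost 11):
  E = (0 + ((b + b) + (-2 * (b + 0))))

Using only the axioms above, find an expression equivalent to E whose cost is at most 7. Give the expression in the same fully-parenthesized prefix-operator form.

((b + b) + (-2 * b))   [cost 7]

1. [add_zero →] (b + 0)  →  b;  E = (0 + ((b + b) + (-2 * b)))
2. [add_comm →] (0 + ((b + b) + (-2 * b)))  →  (((b + b) + (-2 * b)) + 0)
3. [add_zero →] (((b + b) + (-2 * b)) + 0)  →  ((b + b) + (-2 * b));  cost 7 ≤ 7, done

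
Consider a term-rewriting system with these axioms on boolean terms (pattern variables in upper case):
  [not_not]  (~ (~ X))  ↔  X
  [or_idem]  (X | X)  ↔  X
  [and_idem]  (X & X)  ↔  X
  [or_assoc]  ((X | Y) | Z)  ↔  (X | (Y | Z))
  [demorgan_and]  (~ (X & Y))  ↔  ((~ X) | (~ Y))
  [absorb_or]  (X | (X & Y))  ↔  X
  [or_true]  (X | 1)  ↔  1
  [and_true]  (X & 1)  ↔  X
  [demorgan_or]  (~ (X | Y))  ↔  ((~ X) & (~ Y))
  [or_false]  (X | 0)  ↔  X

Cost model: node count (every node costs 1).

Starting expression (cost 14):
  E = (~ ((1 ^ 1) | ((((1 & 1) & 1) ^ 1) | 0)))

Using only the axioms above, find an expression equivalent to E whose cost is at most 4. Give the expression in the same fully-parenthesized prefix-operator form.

step 1: and_true (→) rewrites ((1 & 1) & 1) into (1 & 1), now (~ ((1 ^ 1) | (((1 & 1) ^ 1) | 0)))
step 2: and_idem (→) rewrites (1 & 1) into 1, now (~ ((1 ^ 1) | ((1 ^ 1) | 0)))
step 3: or_false (→) rewrites ((1 ^ 1) | 0) into (1 ^ 1), now (~ ((1 ^ 1) | (1 ^ 1)))
step 4: or_idem (→) rewrites ((1 ^ 1) | (1 ^ 1)) into (1 ^ 1), reaching cost 4 (bound 4)

(~ (1 ^ 1))   [cost 4]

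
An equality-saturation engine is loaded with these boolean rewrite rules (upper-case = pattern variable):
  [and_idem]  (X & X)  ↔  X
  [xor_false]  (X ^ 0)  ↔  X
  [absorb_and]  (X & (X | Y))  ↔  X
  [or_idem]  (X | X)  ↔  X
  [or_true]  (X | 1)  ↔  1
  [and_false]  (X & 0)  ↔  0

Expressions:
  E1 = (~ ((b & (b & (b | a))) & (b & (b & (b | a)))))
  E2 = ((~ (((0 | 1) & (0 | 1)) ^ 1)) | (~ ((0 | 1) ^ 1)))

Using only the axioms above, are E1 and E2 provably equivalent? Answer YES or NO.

The axioms are sound identities: if E1 ↔* E2 then E1 and E2 evaluate identically under any assignment.
Under a=0, b=1: E1 evaluates to 0, E2 to 1. Distinct ⇒ no rewrite sequence connects them.

NO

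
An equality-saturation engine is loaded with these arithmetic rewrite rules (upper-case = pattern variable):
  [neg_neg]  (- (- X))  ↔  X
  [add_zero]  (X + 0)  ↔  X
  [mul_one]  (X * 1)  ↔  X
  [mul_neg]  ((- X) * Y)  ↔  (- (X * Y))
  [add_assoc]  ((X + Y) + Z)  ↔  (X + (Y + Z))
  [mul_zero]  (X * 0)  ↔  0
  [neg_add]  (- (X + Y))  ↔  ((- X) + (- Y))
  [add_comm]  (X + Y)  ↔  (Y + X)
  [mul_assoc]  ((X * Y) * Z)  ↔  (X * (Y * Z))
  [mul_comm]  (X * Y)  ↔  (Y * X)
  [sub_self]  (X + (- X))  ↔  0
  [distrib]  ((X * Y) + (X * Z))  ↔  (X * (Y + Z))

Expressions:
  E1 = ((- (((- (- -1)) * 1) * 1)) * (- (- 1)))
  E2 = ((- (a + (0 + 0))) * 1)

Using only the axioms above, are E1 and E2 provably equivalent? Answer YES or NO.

Every axiom is a valid identity, so a rewrite proof would force E1 and E2 to agree under every assignment.
At a=0: E1 = 1 but E2 = 0; they differ, so no derivation exists.

NO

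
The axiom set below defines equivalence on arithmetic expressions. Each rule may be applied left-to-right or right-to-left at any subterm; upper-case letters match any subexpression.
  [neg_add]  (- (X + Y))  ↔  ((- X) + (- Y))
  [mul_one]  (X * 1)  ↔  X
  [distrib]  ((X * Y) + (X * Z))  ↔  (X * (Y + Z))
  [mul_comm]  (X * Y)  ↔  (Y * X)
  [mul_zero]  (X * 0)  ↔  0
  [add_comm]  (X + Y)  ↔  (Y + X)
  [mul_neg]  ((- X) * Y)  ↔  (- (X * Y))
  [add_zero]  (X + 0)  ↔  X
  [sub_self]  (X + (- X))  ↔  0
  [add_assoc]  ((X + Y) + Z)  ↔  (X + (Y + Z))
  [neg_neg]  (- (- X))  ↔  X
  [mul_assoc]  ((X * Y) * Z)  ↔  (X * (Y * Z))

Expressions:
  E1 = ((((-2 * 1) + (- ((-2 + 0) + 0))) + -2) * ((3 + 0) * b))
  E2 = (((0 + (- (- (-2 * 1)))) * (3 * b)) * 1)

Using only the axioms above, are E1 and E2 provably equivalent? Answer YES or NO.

1. [add_zero →] (-2 + 0)  →  -2;  E1 = ((((-2 * 1) + (- (-2 + 0))) + -2) * ((3 + 0) * b))
2. [add_zero →] (3 + 0)  →  3;  E1 = ((((-2 * 1) + (- (-2 + 0))) + -2) * (3 * b))
3. [mul_one →] (-2 * 1)  →  -2;  E1 = (((-2 + (- (-2 + 0))) + -2) * (3 * b))
4. [add_zero →] (-2 + 0)  →  -2;  E1 = (((-2 + (- -2)) + -2) * (3 * b))
5. [sub_self →] (-2 + (- -2))  →  0;  E1 = ((0 + -2) * (3 * b))
6. [mul_one ←] -2  →  (-2 * 1);  E1 = ((0 + (-2 * 1)) * (3 * b))
7. [mul_one ←] ((0 + (-2 * 1)) * (3 * b))  →  (((0 + (-2 * 1)) * (3 * b)) * 1)
8. [neg_neg ←] (-2 * 1)  →  (- (- (-2 * 1)));  this is E2

YES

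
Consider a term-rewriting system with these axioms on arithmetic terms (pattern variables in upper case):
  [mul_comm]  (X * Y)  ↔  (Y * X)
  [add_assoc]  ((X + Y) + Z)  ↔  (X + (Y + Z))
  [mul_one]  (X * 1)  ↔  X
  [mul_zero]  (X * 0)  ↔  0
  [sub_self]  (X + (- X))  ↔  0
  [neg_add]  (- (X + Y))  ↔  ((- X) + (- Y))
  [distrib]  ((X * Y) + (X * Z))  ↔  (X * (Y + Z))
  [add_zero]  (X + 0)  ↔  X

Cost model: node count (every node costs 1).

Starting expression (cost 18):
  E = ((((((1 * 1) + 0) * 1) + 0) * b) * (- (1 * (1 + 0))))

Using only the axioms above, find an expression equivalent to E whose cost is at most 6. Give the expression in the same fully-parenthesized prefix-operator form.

((- 1) * (1 * b))   [cost 6]

(1) (((1 * 1) + 0) * 1)  =[mul_one →]=  ((1 * 1) + 0)    ⊢ (((((1 * 1) + 0) + 0) * b) * (- (1 * (1 + 0))))
(2) (((1 * 1) + 0) + 0)  =[add_assoc →]=  ((1 * 1) + (0 + 0))    ⊢ ((((1 * 1) + (0 + 0)) * b) * (- (1 * (1 + 0))))
(3) (1 + 0)  =[add_zero →]=  1    ⊢ ((((1 * 1) + (0 + 0)) * b) * (- (1 * 1)))
(4) (0 + 0)  =[add_zero →]=  0    ⊢ ((((1 * 1) + 0) * b) * (- (1 * 1)))
(5) ((1 * 1) + 0)  =[add_zero →]=  (1 * 1)    ⊢ (((1 * 1) * b) * (- (1 * 1)))
(6) (((1 * 1) * b) * (- (1 * 1)))  =[mul_comm →]=  ((- (1 * 1)) * ((1 * 1) * b))
(7) (1 * 1)  =[mul_one →]=  1    ⊢ ((- (1 * 1)) * (1 * b))
(8) (1 * 1)  =[mul_one →]=  1    ⊢ cost 6, within 6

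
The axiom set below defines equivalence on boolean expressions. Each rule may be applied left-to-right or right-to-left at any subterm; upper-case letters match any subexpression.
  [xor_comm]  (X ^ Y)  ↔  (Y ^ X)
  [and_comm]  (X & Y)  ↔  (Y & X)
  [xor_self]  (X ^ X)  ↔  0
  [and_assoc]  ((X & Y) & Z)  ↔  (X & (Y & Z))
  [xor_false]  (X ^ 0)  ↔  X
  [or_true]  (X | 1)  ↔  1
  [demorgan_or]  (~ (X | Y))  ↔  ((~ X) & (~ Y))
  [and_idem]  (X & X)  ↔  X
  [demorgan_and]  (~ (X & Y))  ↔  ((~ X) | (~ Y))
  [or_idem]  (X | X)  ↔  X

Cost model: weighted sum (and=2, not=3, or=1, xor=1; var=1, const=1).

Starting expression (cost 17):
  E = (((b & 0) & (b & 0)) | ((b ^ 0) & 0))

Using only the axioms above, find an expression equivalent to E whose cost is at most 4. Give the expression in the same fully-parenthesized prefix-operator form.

(b & 0)   [cost 4]

step 1: and_idem (→) rewrites ((b & 0) & (b & 0)) into (b & 0), now ((b & 0) | ((b ^ 0) & 0))
step 2: xor_false (→) rewrites (b ^ 0) into b, now ((b & 0) | (b & 0))
step 3: or_idem (→) rewrites ((b & 0) | (b & 0)) into (b & 0), reaching cost 4 (bound 4)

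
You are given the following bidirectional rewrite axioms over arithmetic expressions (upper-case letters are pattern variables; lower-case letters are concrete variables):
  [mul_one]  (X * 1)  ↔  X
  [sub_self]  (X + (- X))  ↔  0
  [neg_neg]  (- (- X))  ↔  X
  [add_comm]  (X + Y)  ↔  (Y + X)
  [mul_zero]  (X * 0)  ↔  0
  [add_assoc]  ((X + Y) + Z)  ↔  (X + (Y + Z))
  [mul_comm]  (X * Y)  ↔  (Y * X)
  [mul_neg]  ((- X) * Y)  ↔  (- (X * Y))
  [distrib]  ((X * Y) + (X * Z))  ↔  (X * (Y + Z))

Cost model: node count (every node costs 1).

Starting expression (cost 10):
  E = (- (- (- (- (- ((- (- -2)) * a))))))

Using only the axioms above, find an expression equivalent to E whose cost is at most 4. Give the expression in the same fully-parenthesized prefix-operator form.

step 1: neg_neg (→) rewrites (- (- (- ((- (- -2)) * a)))) into (- ((- (- -2)) * a)), now (- (- (- ((- (- -2)) * a))))
step 2: neg_neg (→) rewrites (- (- -2)) into -2, now (- (- (- (-2 * a))))
step 3: neg_neg (→) rewrites (- (- (-2 * a))) into (-2 * a), reaching cost 4 (bound 4)

(- (-2 * a))   [cost 4]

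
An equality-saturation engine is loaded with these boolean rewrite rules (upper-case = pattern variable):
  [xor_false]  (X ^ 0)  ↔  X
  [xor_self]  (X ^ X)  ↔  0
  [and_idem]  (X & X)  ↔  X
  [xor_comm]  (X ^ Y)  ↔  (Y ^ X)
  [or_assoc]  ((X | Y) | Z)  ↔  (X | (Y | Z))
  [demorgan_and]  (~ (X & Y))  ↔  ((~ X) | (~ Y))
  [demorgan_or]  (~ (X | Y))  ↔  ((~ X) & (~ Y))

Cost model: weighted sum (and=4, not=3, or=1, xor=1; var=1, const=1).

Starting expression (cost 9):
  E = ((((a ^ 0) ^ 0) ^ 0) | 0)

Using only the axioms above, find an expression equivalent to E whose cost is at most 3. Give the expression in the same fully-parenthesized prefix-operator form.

step 1: xor_false (→) rewrites (((a ^ 0) ^ 0) ^ 0) into ((a ^ 0) ^ 0), now (((a ^ 0) ^ 0) | 0)
step 2: xor_false (→) rewrites (a ^ 0) into a, now ((a ^ 0) | 0)
step 3: xor_false (→) rewrites (a ^ 0) into a, reaching cost 3 (bound 3)

(a | 0)   [cost 3]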